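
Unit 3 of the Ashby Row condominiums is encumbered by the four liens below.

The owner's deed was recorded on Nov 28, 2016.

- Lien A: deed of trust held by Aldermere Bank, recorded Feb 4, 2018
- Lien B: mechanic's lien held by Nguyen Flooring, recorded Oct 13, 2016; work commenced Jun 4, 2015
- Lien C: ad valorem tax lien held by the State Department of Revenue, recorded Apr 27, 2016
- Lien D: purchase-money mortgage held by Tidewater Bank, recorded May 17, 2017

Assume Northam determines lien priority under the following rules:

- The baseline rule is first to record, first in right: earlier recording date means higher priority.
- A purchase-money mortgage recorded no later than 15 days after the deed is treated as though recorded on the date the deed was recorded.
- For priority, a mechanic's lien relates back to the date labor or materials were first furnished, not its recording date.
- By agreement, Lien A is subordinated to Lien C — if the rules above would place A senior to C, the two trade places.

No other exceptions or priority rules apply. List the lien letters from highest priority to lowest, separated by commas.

B, C, D, A

Effective dates: B is treated as recorded Jun 4, 2015, the work-commencement date; D missed the 15-day window (170 days after the deed), so its recording date stands.
By effective date, earliest first: B (Jun 4, 2015), C (Apr 27, 2016), D (May 17, 2017), A (Feb 4, 2018).
A already ranks below C; the subordination has no effect.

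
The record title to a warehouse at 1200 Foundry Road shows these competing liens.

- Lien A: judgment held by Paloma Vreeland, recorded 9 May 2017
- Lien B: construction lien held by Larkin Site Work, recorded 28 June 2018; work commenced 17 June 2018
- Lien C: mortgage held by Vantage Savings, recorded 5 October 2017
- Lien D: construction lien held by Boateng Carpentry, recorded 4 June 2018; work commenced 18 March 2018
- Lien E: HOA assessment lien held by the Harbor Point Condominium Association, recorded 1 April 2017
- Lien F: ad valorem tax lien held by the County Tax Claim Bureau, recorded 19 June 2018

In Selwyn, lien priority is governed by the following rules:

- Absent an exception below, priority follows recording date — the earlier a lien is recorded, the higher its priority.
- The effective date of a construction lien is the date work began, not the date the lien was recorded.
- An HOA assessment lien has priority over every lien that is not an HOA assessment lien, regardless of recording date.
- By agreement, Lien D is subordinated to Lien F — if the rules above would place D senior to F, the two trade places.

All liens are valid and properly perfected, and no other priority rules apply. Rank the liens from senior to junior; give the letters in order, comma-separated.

E, A, C, F, B, D

First, effective dates: B is treated as recorded 17 June 2018, the work-commencement date; D relates back to 18 March 2018 (work commenced).
E is an HOA assessment lien and takes priority over every other lien.
Ordering the rest by effective date: A (9 May 2017), C (5 October 2017), D (18 March 2018), B (17 June 2018), F (19 June 2018).
D would otherwise be senior to F, so under the subordination agreement D and F exchange positions.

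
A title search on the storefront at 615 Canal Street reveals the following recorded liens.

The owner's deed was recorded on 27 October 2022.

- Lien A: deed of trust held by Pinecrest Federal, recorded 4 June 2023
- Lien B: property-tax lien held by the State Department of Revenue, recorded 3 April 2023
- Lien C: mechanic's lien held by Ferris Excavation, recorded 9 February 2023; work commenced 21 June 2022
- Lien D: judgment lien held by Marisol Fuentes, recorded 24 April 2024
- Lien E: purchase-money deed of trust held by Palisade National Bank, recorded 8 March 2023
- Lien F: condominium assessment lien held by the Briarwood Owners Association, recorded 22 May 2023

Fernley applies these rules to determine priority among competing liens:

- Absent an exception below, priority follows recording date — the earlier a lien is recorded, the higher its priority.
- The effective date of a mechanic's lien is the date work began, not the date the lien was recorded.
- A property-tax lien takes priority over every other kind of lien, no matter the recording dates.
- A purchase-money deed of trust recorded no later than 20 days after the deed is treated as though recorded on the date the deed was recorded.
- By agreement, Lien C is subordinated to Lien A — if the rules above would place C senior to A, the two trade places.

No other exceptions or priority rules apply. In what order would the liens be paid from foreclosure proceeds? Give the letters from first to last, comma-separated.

First, effective dates: C is treated as recorded 21 June 2022, the work-commencement date; E missed the 20-day window (132 days after the deed), so its recording date stands.
B is a property-tax lien and takes priority over every other lien.
The other liens, earliest effective date first: C (21 June 2022), E (8 March 2023), F (22 May 2023), A (4 June 2023), D (24 April 2024).
C is senior to A before the subordination, so the two trade places.

B, A, E, F, C, D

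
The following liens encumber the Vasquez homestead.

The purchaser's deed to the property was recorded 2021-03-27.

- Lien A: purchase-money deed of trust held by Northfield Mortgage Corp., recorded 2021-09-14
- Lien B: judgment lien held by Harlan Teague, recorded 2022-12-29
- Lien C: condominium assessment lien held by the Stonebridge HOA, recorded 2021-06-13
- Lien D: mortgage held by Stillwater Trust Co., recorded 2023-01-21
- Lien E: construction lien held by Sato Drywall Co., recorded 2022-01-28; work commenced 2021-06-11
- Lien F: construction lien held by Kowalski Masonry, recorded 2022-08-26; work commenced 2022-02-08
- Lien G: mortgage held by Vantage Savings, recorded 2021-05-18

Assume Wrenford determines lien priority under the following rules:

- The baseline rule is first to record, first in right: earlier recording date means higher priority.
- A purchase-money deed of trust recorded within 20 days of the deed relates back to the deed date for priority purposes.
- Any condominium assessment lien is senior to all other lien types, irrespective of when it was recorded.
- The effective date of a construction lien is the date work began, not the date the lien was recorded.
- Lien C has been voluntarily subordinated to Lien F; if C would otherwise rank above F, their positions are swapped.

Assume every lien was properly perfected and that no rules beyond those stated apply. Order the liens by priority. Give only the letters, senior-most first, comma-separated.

First, effective dates: A missed the 20-day window (171 days after the deed), so its recording date stands; E relates back to 2021-06-11 (work commenced); F is treated as recorded 2022-02-08, the work-commencement date.
C is a condominium assessment lien and takes priority over every other lien.
Remaining liens by effective date: G (2021-05-18), E (2021-06-11), A (2021-09-14), F (2022-02-08), B (2022-12-29), D (2023-01-21).
The subordination applies — C was senior to F — so C and F swap.

F, G, E, A, C, B, D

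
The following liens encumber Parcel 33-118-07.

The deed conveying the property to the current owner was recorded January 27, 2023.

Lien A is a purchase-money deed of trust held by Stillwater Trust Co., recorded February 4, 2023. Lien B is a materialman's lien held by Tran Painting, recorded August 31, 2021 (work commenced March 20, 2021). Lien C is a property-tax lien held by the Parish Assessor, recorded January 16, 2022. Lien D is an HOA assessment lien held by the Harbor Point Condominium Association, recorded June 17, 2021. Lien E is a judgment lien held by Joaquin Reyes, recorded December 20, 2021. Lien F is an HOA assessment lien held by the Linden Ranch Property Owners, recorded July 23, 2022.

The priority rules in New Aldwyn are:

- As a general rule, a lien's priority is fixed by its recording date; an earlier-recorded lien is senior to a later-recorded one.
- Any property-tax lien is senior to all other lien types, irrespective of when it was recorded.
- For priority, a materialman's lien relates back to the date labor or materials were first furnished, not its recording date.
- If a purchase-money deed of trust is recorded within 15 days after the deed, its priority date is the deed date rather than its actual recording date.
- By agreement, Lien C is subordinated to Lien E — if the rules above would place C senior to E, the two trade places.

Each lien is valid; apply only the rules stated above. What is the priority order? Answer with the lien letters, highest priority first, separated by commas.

Effective dates: A relates back to the deed date January 27, 2023; B's effective date is March 20, 2021, when work began.
C is a property-tax lien and takes priority over every other lien.
Among the remaining liens, by effective date: B (March 20, 2021), D (June 17, 2021), E (December 20, 2021), F (July 23, 2022), A (January 27, 2023).
C would otherwise be senior to E, so under the subordination agreement C and E exchange positions.

E, B, D, C, F, A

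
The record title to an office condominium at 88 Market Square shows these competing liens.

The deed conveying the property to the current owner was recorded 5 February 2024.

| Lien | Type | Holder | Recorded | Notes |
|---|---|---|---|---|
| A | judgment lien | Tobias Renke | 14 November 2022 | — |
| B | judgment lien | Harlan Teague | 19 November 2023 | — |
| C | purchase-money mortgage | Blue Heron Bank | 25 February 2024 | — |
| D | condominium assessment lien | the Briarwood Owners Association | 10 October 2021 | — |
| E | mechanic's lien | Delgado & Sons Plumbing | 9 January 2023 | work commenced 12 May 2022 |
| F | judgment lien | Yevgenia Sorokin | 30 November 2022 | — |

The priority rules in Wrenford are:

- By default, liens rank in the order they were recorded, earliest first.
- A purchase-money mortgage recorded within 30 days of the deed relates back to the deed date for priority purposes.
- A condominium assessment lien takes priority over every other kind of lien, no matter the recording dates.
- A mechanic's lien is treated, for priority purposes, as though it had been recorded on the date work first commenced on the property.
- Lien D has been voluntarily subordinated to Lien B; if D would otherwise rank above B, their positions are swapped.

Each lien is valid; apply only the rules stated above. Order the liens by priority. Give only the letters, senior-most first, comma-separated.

Effective dates after the stated exceptions: C relates back to the deed date 5 February 2024; E is treated as recorded 12 May 2022, the work-commencement date.
D is a condominium assessment lien, so it outranks all other liens regardless of date.
Remaining liens by effective date: E (12 May 2022), A (14 November 2022), F (30 November 2022), B (19 November 2023), C (5 February 2024).
D would otherwise be senior to B, so under the subordination agreement D and B exchange positions.

B, E, A, F, D, C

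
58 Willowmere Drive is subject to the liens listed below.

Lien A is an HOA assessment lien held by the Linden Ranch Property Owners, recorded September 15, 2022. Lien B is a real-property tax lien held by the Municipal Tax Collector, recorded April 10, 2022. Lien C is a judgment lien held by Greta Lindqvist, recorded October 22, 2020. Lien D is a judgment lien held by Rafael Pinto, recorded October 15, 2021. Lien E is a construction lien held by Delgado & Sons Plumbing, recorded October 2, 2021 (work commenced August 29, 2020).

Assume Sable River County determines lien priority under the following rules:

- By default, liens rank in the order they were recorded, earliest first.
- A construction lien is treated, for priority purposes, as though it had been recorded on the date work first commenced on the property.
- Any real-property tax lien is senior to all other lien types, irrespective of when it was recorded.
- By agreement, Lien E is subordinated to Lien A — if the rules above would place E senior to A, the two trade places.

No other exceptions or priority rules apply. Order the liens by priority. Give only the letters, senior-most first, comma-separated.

B, A, C, D, E

Effective dates after the stated exceptions: E relates back to August 29, 2020 (work commenced).
B is a real-property tax lien, so it outranks all other liens regardless of date.
Remaining liens by effective date: E (August 29, 2020), C (October 22, 2020), D (October 15, 2021), A (September 15, 2022).
The subordination applies — E was senior to A — so E and A swap.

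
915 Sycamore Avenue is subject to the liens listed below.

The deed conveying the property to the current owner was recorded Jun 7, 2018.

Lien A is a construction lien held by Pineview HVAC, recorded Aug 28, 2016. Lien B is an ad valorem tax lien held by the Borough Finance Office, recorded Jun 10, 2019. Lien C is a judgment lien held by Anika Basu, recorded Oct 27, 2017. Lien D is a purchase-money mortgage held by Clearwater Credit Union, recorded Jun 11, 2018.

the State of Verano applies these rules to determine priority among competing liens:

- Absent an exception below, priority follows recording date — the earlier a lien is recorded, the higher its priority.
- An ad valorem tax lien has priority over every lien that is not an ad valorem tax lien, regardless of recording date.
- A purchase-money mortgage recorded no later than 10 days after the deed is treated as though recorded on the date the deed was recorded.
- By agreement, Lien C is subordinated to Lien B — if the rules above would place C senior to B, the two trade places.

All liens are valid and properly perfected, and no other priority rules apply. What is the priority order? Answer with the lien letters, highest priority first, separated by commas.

B, A, C, D

Effective dates after the stated exceptions: D's effective date is the deed date, Jun 7, 2018.
B, as an ad valorem tax lien, has superpriority and ranks first.
Ordering the rest by effective date: A (Aug 28, 2016), C (Oct 27, 2017), D (Jun 7, 2018).
C is already junior to B, so the subordination agreement changes nothing.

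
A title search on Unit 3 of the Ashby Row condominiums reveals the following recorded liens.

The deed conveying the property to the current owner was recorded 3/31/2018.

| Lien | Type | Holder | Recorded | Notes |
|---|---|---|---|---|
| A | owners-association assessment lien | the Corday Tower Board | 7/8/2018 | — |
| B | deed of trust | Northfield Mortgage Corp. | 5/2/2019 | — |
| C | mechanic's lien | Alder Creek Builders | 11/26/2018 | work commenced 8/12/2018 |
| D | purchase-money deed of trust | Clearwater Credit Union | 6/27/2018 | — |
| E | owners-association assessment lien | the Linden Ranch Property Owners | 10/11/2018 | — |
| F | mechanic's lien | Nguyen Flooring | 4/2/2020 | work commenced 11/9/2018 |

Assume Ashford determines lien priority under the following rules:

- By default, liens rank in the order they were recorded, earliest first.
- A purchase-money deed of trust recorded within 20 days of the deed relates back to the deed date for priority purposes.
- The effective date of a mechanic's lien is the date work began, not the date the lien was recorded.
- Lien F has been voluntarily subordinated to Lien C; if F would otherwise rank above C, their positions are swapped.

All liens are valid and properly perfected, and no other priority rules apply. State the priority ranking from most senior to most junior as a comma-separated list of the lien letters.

Adjusting effective dates: C relates back to 8/12/2018 (work commenced); D was recorded 88 days after the deed, outside the 20-day window, so it keeps its recording date; F is treated as recorded 11/9/2018, the work-commencement date.
Ordering by effective date: D (6/27/2018), A (7/8/2018), C (8/12/2018), E (10/11/2018), F (11/9/2018), B (5/2/2019).
F already ranks below C; the subordination has no effect.

D, A, C, E, F, B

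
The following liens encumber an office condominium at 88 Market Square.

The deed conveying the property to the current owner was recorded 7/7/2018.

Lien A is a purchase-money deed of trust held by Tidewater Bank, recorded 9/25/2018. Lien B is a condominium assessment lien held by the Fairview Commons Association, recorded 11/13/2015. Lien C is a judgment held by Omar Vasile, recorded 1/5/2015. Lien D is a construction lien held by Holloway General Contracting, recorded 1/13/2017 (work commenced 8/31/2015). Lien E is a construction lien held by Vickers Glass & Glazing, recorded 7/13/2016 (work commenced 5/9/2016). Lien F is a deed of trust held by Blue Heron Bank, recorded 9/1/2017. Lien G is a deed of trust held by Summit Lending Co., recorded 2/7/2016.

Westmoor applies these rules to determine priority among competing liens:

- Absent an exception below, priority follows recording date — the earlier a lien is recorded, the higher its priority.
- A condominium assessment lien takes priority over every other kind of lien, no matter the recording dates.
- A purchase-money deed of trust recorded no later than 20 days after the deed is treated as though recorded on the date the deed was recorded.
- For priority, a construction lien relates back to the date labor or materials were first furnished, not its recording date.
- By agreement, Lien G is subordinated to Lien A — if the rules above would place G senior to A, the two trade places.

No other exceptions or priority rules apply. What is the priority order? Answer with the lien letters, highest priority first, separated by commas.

B, C, D, A, E, F, G

First, effective dates: A was recorded 80 days after the deed — beyond 20 days — so no relation-back applies; D relates back to 8/31/2015 (work commenced); E relates back to 5/9/2016 (work commenced).
B is a condominium assessment lien, so it outranks all other liens regardless of date.
Among the remaining liens, by effective date: C (1/5/2015), D (8/31/2015), G (2/7/2016), E (5/9/2016), F (9/1/2017), A (9/25/2018).
Because G would otherwise rank above A, the subordination swaps them.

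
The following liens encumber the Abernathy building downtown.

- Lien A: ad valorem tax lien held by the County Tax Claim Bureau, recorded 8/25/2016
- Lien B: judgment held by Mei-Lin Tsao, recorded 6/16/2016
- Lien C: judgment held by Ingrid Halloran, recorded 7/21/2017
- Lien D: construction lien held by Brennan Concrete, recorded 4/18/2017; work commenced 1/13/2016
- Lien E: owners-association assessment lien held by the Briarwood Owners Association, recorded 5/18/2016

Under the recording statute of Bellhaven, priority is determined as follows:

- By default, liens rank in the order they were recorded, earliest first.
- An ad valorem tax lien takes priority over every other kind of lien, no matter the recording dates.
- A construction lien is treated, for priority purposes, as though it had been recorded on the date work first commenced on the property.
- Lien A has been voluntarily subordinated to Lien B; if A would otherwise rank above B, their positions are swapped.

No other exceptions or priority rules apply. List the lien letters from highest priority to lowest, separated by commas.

B, D, E, A, C

Effective dates: D's effective date is 1/13/2016, when work began.
A is an ad valorem tax lien and takes priority over every other lien.
Remaining liens by effective date: D (1/13/2016), E (5/18/2016), B (6/16/2016), C (7/21/2017).
A would otherwise be senior to B, so under the subordination agreement A and B exchange positions.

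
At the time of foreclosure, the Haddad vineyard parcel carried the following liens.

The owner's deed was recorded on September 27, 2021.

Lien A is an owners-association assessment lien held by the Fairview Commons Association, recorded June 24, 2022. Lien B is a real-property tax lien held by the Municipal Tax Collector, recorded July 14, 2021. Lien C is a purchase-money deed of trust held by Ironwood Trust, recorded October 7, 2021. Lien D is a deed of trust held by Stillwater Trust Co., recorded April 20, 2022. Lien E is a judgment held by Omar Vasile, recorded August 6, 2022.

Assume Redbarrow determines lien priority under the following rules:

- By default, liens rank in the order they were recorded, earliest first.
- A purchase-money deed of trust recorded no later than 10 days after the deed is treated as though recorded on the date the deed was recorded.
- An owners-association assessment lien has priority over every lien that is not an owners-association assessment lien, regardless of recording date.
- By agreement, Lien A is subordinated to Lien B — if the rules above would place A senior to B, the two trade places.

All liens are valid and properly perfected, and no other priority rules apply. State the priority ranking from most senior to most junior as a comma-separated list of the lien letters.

B, A, C, D, E

Adjusting effective dates: C was recorded within the 10-day window, so its effective date is the deed date September 27, 2021.
A is an owners-association assessment lien and takes priority over every other lien.
Among the remaining liens, by effective date: B (July 14, 2021), C (September 27, 2021), D (April 20, 2022), E (August 6, 2022).
A is senior to B before the subordination, so the two trade places.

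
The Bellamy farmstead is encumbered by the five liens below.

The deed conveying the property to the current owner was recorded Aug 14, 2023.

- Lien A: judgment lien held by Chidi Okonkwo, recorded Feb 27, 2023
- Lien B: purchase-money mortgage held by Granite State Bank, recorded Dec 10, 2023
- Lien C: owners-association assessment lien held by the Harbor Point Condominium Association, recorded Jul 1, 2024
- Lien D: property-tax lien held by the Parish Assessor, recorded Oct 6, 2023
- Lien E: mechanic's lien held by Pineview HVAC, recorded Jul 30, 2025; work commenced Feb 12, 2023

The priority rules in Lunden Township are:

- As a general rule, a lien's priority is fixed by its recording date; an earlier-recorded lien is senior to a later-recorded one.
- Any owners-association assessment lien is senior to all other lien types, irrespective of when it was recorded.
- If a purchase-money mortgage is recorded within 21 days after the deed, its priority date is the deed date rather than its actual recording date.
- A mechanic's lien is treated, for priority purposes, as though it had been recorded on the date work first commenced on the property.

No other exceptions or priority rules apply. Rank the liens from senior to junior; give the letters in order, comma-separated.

Adjusting effective dates: B was recorded 118 days after the deed, outside the 21-day window, so it keeps its recording date; E's effective date is Feb 12, 2023, when work began.
As an owners-association assessment lien, C is senior to every other lien.
The other liens, earliest effective date first: E (Feb 12, 2023), A (Feb 27, 2023), D (Oct 6, 2023), B (Dec 10, 2023).

C, E, A, D, B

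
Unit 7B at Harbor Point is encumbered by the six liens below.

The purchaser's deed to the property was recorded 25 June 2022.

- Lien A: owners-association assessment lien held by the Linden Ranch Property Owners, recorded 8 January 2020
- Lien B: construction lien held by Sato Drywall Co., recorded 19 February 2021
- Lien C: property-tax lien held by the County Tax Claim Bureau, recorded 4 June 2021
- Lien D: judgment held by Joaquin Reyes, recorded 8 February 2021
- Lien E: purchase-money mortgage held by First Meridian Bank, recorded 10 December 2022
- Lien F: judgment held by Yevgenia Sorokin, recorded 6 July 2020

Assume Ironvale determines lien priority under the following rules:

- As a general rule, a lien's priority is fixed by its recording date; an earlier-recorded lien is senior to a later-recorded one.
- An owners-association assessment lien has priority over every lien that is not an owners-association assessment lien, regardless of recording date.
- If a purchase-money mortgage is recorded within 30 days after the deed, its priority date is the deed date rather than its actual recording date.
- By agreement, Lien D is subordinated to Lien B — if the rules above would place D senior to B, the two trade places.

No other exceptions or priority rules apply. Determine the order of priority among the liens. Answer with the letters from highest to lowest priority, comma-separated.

Adjusting effective dates: E was recorded 168 days after the deed — beyond 30 days — so no relation-back applies.
As an owners-association assessment lien, A is senior to every other lien.
Ordering the rest by effective date: F (6 July 2020), D (8 February 2021), B (19 February 2021), C (4 June 2021), E (10 December 2022).
The subordination applies — D was senior to B — so D and B swap.

A, F, B, D, C, E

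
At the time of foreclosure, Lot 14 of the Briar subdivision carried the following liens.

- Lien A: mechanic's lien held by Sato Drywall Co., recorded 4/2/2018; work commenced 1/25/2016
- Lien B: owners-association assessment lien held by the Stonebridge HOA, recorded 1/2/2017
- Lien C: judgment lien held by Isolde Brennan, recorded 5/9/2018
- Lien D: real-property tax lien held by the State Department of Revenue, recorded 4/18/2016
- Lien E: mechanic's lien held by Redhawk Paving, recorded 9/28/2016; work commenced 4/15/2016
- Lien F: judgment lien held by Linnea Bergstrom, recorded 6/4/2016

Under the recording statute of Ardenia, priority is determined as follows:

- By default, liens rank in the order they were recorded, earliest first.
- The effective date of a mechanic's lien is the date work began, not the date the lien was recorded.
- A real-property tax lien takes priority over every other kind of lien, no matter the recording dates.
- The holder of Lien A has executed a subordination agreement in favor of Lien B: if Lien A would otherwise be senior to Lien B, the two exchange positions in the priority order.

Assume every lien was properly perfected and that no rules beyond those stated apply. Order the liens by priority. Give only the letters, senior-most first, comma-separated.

First, effective dates: A is treated as recorded 1/25/2016, the work-commencement date; E relates back to 4/15/2016 (work commenced).
D is a real-property tax lien, so it outranks all other liens regardless of date.
Ordering the rest by effective date: A (1/25/2016), E (4/15/2016), F (6/4/2016), B (1/2/2017), C (5/9/2018).
The subordination applies — A was senior to B — so A and B swap.

D, B, E, F, A, C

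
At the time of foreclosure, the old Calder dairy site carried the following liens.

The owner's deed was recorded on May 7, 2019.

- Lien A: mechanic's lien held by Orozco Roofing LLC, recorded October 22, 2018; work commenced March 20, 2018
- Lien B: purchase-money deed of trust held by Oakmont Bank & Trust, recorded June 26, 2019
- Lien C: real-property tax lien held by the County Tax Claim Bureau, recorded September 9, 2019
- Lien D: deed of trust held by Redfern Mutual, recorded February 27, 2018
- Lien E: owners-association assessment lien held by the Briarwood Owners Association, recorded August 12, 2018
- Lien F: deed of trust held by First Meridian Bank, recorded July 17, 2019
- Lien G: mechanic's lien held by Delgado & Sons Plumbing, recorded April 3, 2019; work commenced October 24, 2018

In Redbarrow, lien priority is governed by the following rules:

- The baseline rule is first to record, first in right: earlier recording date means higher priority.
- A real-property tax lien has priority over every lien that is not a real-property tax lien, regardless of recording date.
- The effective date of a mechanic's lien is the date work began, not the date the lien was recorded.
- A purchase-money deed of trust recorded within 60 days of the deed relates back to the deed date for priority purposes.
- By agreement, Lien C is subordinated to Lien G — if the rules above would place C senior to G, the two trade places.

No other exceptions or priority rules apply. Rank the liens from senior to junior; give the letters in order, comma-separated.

G, D, A, E, C, B, F

Effective dates: A's effective date is March 20, 2018, when work began; B's effective date is the deed date, May 7, 2019; G is treated as recorded October 24, 2018, the work-commencement date.
As a real-property tax lien, C is senior to every other lien.
Ordering the rest by effective date: D (February 27, 2018), A (March 20, 2018), E (August 12, 2018), G (October 24, 2018), B (May 7, 2019), F (July 17, 2019).
C is senior to G before the subordination, so the two trade places.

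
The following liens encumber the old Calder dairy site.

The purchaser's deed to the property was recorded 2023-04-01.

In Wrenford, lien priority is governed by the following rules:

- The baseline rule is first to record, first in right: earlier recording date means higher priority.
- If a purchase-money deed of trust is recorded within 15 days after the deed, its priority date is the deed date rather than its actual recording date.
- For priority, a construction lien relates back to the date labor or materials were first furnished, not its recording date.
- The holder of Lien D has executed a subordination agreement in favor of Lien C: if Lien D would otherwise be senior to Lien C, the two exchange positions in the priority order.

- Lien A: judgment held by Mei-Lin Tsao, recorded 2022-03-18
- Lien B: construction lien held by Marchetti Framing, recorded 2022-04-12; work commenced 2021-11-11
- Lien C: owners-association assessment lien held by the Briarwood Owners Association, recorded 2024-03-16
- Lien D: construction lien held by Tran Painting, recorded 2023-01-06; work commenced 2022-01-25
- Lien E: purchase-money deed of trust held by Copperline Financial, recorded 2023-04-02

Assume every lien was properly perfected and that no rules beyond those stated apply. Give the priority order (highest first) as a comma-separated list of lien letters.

Effective dates after the stated exceptions: B relates back to 2021-11-11 (work commenced); D's effective date is 2022-01-25, when work began; E's effective date is the deed date, 2023-04-01.
By effective date: B (2021-11-11), D (2022-01-25), A (2022-03-18), E (2023-04-01), C (2024-03-16).
D would otherwise be senior to C, so under the subordination agreement D and C exchange positions.

B, C, A, E, D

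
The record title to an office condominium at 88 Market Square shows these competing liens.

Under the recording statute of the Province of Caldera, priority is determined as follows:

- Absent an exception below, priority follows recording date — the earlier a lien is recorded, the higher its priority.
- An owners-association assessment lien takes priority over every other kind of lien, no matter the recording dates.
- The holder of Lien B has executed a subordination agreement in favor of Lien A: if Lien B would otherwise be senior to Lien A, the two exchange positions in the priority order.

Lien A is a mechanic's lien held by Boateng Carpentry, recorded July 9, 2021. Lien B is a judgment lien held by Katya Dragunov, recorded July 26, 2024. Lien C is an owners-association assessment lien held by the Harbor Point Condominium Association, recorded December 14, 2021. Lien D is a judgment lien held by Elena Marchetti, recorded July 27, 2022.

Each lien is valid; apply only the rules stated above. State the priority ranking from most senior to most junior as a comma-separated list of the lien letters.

C is an owners-association assessment lien, so it outranks all other liens regardless of date.
The other liens, earliest effective date first: A (July 9, 2021), D (July 27, 2022), B (July 26, 2024).
B already ranks below A; the subordination has no effect.

C, A, D, B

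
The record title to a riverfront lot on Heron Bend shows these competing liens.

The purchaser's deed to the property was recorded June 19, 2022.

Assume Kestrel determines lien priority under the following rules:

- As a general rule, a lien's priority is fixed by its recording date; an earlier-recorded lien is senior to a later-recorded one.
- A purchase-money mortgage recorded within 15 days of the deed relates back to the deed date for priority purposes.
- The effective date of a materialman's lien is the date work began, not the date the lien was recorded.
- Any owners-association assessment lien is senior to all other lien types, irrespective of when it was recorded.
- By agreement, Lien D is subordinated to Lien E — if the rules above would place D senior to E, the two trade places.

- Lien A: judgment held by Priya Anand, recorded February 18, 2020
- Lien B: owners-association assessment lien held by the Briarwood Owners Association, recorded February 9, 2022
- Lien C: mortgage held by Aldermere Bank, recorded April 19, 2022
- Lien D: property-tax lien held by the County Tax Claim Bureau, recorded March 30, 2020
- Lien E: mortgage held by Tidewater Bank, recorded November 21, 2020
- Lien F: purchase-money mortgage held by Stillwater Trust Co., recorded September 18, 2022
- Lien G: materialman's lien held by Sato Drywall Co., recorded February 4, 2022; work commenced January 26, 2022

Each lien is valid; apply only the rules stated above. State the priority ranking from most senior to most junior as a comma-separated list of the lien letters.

B, A, E, D, G, C, F

Adjusting effective dates: F missed the 15-day window (91 days after the deed), so its recording date stands; G's effective date is January 26, 2022, when work began.
As an owners-association assessment lien, B is senior to every other lien.
Remaining liens by effective date: A (February 18, 2020), D (March 30, 2020), E (November 21, 2020), G (January 26, 2022), C (April 19, 2022), F (September 18, 2022).
D is senior to E before the subordination, so the two trade places.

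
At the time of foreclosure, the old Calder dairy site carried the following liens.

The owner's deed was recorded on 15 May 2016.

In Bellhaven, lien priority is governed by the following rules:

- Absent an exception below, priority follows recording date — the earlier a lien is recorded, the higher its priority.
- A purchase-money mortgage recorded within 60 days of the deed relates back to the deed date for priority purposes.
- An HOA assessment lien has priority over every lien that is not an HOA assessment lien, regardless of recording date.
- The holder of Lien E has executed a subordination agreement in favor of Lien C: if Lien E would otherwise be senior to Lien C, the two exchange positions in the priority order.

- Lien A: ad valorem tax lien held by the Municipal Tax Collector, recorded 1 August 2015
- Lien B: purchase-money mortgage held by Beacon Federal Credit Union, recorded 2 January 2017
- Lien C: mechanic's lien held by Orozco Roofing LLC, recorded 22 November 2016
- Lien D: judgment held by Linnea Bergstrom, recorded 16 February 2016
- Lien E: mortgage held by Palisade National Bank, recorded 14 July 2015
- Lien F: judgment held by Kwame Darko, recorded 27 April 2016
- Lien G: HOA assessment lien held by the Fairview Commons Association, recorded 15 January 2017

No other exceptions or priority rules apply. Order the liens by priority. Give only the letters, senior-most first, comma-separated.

Effective dates: B was recorded 232 days after the deed — beyond 60 days — so no relation-back applies.
G, as an HOA assessment lien, has superpriority and ranks first.
The other liens, earliest effective date first: E (14 July 2015), A (1 August 2015), D (16 February 2016), F (27 April 2016), C (22 November 2016), B (2 January 2017).
The subordination applies — E was senior to C — so E and C swap.

G, C, A, D, F, E, B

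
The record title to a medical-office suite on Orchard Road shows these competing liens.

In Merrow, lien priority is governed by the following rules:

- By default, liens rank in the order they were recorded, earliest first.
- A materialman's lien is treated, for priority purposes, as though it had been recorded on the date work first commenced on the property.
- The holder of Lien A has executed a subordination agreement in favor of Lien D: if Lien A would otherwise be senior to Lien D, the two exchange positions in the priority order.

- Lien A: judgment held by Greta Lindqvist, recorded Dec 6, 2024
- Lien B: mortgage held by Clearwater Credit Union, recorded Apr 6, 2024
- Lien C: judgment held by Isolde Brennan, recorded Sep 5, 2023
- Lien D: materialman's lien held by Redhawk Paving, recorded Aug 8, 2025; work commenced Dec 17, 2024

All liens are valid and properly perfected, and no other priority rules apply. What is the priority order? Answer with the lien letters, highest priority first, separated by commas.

First, effective dates: D relates back to Dec 17, 2024 (work commenced).
By effective date, earliest first: C (Sep 5, 2023), B (Apr 6, 2024), A (Dec 6, 2024), D (Dec 17, 2024).
Because A would otherwise rank above D, the subordination swaps them.

C, B, D, A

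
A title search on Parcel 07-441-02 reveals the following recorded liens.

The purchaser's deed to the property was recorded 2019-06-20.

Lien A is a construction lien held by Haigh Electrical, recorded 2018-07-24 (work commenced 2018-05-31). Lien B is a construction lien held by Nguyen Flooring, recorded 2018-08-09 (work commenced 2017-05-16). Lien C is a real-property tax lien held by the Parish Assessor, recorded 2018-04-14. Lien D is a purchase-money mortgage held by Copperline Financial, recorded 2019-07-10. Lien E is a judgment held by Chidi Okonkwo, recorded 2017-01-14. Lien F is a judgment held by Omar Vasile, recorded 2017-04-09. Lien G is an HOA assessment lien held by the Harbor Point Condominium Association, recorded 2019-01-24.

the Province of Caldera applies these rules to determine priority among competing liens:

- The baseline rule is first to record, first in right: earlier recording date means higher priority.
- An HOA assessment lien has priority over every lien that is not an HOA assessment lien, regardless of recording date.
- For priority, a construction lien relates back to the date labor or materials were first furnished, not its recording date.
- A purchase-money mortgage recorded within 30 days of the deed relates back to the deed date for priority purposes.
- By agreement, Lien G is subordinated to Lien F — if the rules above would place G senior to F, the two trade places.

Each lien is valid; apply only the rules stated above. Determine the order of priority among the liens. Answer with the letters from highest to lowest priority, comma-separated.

F, E, G, B, C, A, D

First, effective dates: A relates back to 2018-05-31 (work commenced); B relates back to 2017-05-16 (work commenced); D was recorded within the 30-day window, so its effective date is the deed date 2019-06-20.
G, as an HOA assessment lien, has superpriority and ranks first.
Among the remaining liens, by effective date: E (2017-01-14), F (2017-04-09), B (2017-05-16), C (2018-04-14), A (2018-05-31), D (2019-06-20).
The subordination applies — G was senior to F — so G and F swap.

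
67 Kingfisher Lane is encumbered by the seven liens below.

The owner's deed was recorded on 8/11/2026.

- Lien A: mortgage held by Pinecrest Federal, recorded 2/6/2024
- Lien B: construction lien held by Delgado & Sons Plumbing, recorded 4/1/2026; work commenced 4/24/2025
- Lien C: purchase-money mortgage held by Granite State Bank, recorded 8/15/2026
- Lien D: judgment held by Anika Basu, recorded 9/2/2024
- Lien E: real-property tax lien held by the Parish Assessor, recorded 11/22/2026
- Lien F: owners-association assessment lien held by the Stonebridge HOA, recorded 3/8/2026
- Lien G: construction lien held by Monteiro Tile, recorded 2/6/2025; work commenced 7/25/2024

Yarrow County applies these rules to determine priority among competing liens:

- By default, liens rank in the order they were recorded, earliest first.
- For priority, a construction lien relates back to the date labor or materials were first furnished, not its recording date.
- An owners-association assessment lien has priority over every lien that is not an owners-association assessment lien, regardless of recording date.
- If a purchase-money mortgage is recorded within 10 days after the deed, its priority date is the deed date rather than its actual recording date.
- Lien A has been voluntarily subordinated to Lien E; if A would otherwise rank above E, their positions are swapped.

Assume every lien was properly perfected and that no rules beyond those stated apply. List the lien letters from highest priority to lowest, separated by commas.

F, E, G, D, B, C, A

Adjusting effective dates: B relates back to 4/24/2025 (work commenced); C was recorded within the 10-day window, so its effective date is the deed date 8/11/2026; G relates back to 7/25/2024 (work commenced).
F, as an owners-association assessment lien, has superpriority and ranks first.
Among the remaining liens, by effective date: A (2/6/2024), G (7/25/2024), D (9/2/2024), B (4/24/2025), C (8/11/2026), E (11/22/2026).
A would otherwise be senior to E, so under the subordination agreement A and E exchange positions.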